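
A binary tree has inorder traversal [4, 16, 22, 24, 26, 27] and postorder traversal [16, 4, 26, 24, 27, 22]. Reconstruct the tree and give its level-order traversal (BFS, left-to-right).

Inorder:   [4, 16, 22, 24, 26, 27]
Postorder: [16, 4, 26, 24, 27, 22]
Algorithm: postorder visits root last, so walk postorder right-to-left;
each value is the root of the current inorder slice — split it at that
value, recurse on the right subtree first, then the left.
Recursive splits:
  root=22; inorder splits into left=[4, 16], right=[24, 26, 27]
  root=27; inorder splits into left=[24, 26], right=[]
  root=24; inorder splits into left=[], right=[26]
  root=26; inorder splits into left=[], right=[]
  root=4; inorder splits into left=[], right=[16]
  root=16; inorder splits into left=[], right=[]
Reconstructed level-order: [22, 4, 27, 16, 24, 26]


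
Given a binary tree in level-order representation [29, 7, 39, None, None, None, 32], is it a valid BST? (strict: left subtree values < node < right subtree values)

Level-order array: [29, 7, 39, None, None, None, 32]
Validate using subtree bounds (lo, hi): at each node, require lo < value < hi,
then recurse left with hi=value and right with lo=value.
Preorder trace (stopping at first violation):
  at node 29 with bounds (-inf, +inf): OK
  at node 7 with bounds (-inf, 29): OK
  at node 39 with bounds (29, +inf): OK
  at node 32 with bounds (39, +inf): VIOLATION
Node 32 violates its bound: not (39 < 32 < +inf).
Result: Not a valid BST


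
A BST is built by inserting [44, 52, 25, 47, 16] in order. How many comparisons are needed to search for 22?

Search path for 22: 44 -> 25 -> 16
Found: False
Comparisons: 3


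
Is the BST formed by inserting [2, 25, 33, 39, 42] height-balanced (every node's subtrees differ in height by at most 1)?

Tree (level-order array): [2, None, 25, None, 33, None, 39, None, 42]
Definition: a tree is height-balanced if, at every node, |h(left) - h(right)| <= 1 (empty subtree has height -1).
Bottom-up per-node check:
  node 42: h_left=-1, h_right=-1, diff=0 [OK], height=0
  node 39: h_left=-1, h_right=0, diff=1 [OK], height=1
  node 33: h_left=-1, h_right=1, diff=2 [FAIL (|-1-1|=2 > 1)], height=2
  node 25: h_left=-1, h_right=2, diff=3 [FAIL (|-1-2|=3 > 1)], height=3
  node 2: h_left=-1, h_right=3, diff=4 [FAIL (|-1-3|=4 > 1)], height=4
Node 33 violates the condition: |-1 - 1| = 2 > 1.
Result: Not balanced


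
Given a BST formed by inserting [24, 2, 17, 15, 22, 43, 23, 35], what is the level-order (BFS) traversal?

Tree insertion order: [24, 2, 17, 15, 22, 43, 23, 35]
Tree (level-order array): [24, 2, 43, None, 17, 35, None, 15, 22, None, None, None, None, None, 23]
BFS from the root, enqueuing left then right child of each popped node:
  queue [24] -> pop 24, enqueue [2, 43], visited so far: [24]
  queue [2, 43] -> pop 2, enqueue [17], visited so far: [24, 2]
  queue [43, 17] -> pop 43, enqueue [35], visited so far: [24, 2, 43]
  queue [17, 35] -> pop 17, enqueue [15, 22], visited so far: [24, 2, 43, 17]
  queue [35, 15, 22] -> pop 35, enqueue [none], visited so far: [24, 2, 43, 17, 35]
  queue [15, 22] -> pop 15, enqueue [none], visited so far: [24, 2, 43, 17, 35, 15]
  queue [22] -> pop 22, enqueue [23], visited so far: [24, 2, 43, 17, 35, 15, 22]
  queue [23] -> pop 23, enqueue [none], visited so far: [24, 2, 43, 17, 35, 15, 22, 23]
Result: [24, 2, 43, 17, 35, 15, 22, 23]


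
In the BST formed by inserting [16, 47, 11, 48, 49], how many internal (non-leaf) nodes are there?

Tree built from: [16, 47, 11, 48, 49]
Tree (level-order array): [16, 11, 47, None, None, None, 48, None, 49]
Rule: An internal node has at least one child.
Per-node child counts:
  node 16: 2 child(ren)
  node 11: 0 child(ren)
  node 47: 1 child(ren)
  node 48: 1 child(ren)
  node 49: 0 child(ren)
Matching nodes: [16, 47, 48]
Count of internal (non-leaf) nodes: 3


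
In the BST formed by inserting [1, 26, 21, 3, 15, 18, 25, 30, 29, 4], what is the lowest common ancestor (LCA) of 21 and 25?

Tree insertion order: [1, 26, 21, 3, 15, 18, 25, 30, 29, 4]
Tree (level-order array): [1, None, 26, 21, 30, 3, 25, 29, None, None, 15, None, None, None, None, 4, 18]
In a BST, the LCA of p=21, q=25 is the first node v on the
root-to-leaf path with p <= v <= q (go left if both < v, right if both > v).
Walk from root:
  at 1: both 21 and 25 > 1, go right
  at 26: both 21 and 25 < 26, go left
  at 21: 21 <= 21 <= 25, this is the LCA
LCA = 21


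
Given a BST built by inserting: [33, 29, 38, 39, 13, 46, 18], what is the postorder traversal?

Tree insertion order: [33, 29, 38, 39, 13, 46, 18]
Tree (level-order array): [33, 29, 38, 13, None, None, 39, None, 18, None, 46]
Postorder traversal: [18, 13, 29, 46, 39, 38, 33]


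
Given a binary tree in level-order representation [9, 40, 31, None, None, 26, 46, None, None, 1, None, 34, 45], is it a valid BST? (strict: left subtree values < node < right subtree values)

Level-order array: [9, 40, 31, None, None, 26, 46, None, None, 1, None, 34, 45]
Validate using subtree bounds (lo, hi): at each node, require lo < value < hi,
then recurse left with hi=value and right with lo=value.
Preorder trace (stopping at first violation):
  at node 9 with bounds (-inf, +inf): OK
  at node 40 with bounds (-inf, 9): VIOLATION
Node 40 violates its bound: not (-inf < 40 < 9).
Result: Not a valid BST


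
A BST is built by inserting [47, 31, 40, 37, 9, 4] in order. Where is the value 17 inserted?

Starting tree (level order): [47, 31, None, 9, 40, 4, None, 37]
Insertion path: 47 -> 31 -> 9
Result: insert 17 as right child of 9
Final tree (level order): [47, 31, None, 9, 40, 4, 17, 37]


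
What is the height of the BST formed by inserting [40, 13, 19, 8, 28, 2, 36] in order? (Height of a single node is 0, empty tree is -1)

Insertion order: [40, 13, 19, 8, 28, 2, 36]
Tree (level-order array): [40, 13, None, 8, 19, 2, None, None, 28, None, None, None, 36]
Compute height bottom-up (empty subtree = -1):
  height(2) = 1 + max(-1, -1) = 0
  height(8) = 1 + max(0, -1) = 1
  height(36) = 1 + max(-1, -1) = 0
  height(28) = 1 + max(-1, 0) = 1
  height(19) = 1 + max(-1, 1) = 2
  height(13) = 1 + max(1, 2) = 3
  height(40) = 1 + max(3, -1) = 4
Height = 4


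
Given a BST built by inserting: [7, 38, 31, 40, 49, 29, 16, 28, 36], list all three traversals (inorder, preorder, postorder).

Tree insertion order: [7, 38, 31, 40, 49, 29, 16, 28, 36]
Tree (level-order array): [7, None, 38, 31, 40, 29, 36, None, 49, 16, None, None, None, None, None, None, 28]
Inorder (L, root, R): [7, 16, 28, 29, 31, 36, 38, 40, 49]
Preorder (root, L, R): [7, 38, 31, 29, 16, 28, 36, 40, 49]
Postorder (L, R, root): [28, 16, 29, 36, 31, 49, 40, 38, 7]


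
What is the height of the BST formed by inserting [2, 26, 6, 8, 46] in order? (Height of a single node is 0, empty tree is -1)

Insertion order: [2, 26, 6, 8, 46]
Tree (level-order array): [2, None, 26, 6, 46, None, 8]
Compute height bottom-up (empty subtree = -1):
  height(8) = 1 + max(-1, -1) = 0
  height(6) = 1 + max(-1, 0) = 1
  height(46) = 1 + max(-1, -1) = 0
  height(26) = 1 + max(1, 0) = 2
  height(2) = 1 + max(-1, 2) = 3
Height = 3


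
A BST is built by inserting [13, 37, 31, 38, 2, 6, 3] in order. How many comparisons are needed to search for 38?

Search path for 38: 13 -> 37 -> 38
Found: True
Comparisons: 3


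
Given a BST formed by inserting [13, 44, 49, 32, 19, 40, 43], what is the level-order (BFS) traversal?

Tree insertion order: [13, 44, 49, 32, 19, 40, 43]
Tree (level-order array): [13, None, 44, 32, 49, 19, 40, None, None, None, None, None, 43]
BFS from the root, enqueuing left then right child of each popped node:
  queue [13] -> pop 13, enqueue [44], visited so far: [13]
  queue [44] -> pop 44, enqueue [32, 49], visited so far: [13, 44]
  queue [32, 49] -> pop 32, enqueue [19, 40], visited so far: [13, 44, 32]
  queue [49, 19, 40] -> pop 49, enqueue [none], visited so far: [13, 44, 32, 49]
  queue [19, 40] -> pop 19, enqueue [none], visited so far: [13, 44, 32, 49, 19]
  queue [40] -> pop 40, enqueue [43], visited so far: [13, 44, 32, 49, 19, 40]
  queue [43] -> pop 43, enqueue [none], visited so far: [13, 44, 32, 49, 19, 40, 43]
Result: [13, 44, 32, 49, 19, 40, 43]


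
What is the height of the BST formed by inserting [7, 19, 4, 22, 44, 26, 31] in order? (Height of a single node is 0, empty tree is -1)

Insertion order: [7, 19, 4, 22, 44, 26, 31]
Tree (level-order array): [7, 4, 19, None, None, None, 22, None, 44, 26, None, None, 31]
Compute height bottom-up (empty subtree = -1):
  height(4) = 1 + max(-1, -1) = 0
  height(31) = 1 + max(-1, -1) = 0
  height(26) = 1 + max(-1, 0) = 1
  height(44) = 1 + max(1, -1) = 2
  height(22) = 1 + max(-1, 2) = 3
  height(19) = 1 + max(-1, 3) = 4
  height(7) = 1 + max(0, 4) = 5
Height = 5


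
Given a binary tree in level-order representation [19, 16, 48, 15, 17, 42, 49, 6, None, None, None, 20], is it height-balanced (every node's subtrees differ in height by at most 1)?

Tree (level-order array): [19, 16, 48, 15, 17, 42, 49, 6, None, None, None, 20]
Definition: a tree is height-balanced if, at every node, |h(left) - h(right)| <= 1 (empty subtree has height -1).
Bottom-up per-node check:
  node 6: h_left=-1, h_right=-1, diff=0 [OK], height=0
  node 15: h_left=0, h_right=-1, diff=1 [OK], height=1
  node 17: h_left=-1, h_right=-1, diff=0 [OK], height=0
  node 16: h_left=1, h_right=0, diff=1 [OK], height=2
  node 20: h_left=-1, h_right=-1, diff=0 [OK], height=0
  node 42: h_left=0, h_right=-1, diff=1 [OK], height=1
  node 49: h_left=-1, h_right=-1, diff=0 [OK], height=0
  node 48: h_left=1, h_right=0, diff=1 [OK], height=2
  node 19: h_left=2, h_right=2, diff=0 [OK], height=3
All nodes satisfy the balance condition.
Result: Balanced


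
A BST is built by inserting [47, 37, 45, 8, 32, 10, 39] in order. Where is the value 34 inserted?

Starting tree (level order): [47, 37, None, 8, 45, None, 32, 39, None, 10]
Insertion path: 47 -> 37 -> 8 -> 32
Result: insert 34 as right child of 32
Final tree (level order): [47, 37, None, 8, 45, None, 32, 39, None, 10, 34]


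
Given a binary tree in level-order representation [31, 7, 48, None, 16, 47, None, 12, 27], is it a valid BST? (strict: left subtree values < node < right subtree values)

Level-order array: [31, 7, 48, None, 16, 47, None, 12, 27]
Validate using subtree bounds (lo, hi): at each node, require lo < value < hi,
then recurse left with hi=value and right with lo=value.
Preorder trace (stopping at first violation):
  at node 31 with bounds (-inf, +inf): OK
  at node 7 with bounds (-inf, 31): OK
  at node 16 with bounds (7, 31): OK
  at node 12 with bounds (7, 16): OK
  at node 27 with bounds (16, 31): OK
  at node 48 with bounds (31, +inf): OK
  at node 47 with bounds (31, 48): OK
No violation found at any node.
Result: Valid BST


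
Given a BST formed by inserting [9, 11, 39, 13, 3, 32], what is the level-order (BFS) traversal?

Tree insertion order: [9, 11, 39, 13, 3, 32]
Tree (level-order array): [9, 3, 11, None, None, None, 39, 13, None, None, 32]
BFS from the root, enqueuing left then right child of each popped node:
  queue [9] -> pop 9, enqueue [3, 11], visited so far: [9]
  queue [3, 11] -> pop 3, enqueue [none], visited so far: [9, 3]
  queue [11] -> pop 11, enqueue [39], visited so far: [9, 3, 11]
  queue [39] -> pop 39, enqueue [13], visited so far: [9, 3, 11, 39]
  queue [13] -> pop 13, enqueue [32], visited so far: [9, 3, 11, 39, 13]
  queue [32] -> pop 32, enqueue [none], visited so far: [9, 3, 11, 39, 13, 32]
Result: [9, 3, 11, 39, 13, 32]


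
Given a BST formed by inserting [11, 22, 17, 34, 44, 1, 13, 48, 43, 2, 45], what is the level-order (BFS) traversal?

Tree insertion order: [11, 22, 17, 34, 44, 1, 13, 48, 43, 2, 45]
Tree (level-order array): [11, 1, 22, None, 2, 17, 34, None, None, 13, None, None, 44, None, None, 43, 48, None, None, 45]
BFS from the root, enqueuing left then right child of each popped node:
  queue [11] -> pop 11, enqueue [1, 22], visited so far: [11]
  queue [1, 22] -> pop 1, enqueue [2], visited so far: [11, 1]
  queue [22, 2] -> pop 22, enqueue [17, 34], visited so far: [11, 1, 22]
  queue [2, 17, 34] -> pop 2, enqueue [none], visited so far: [11, 1, 22, 2]
  queue [17, 34] -> pop 17, enqueue [13], visited so far: [11, 1, 22, 2, 17]
  queue [34, 13] -> pop 34, enqueue [44], visited so far: [11, 1, 22, 2, 17, 34]
  queue [13, 44] -> pop 13, enqueue [none], visited so far: [11, 1, 22, 2, 17, 34, 13]
  queue [44] -> pop 44, enqueue [43, 48], visited so far: [11, 1, 22, 2, 17, 34, 13, 44]
  queue [43, 48] -> pop 43, enqueue [none], visited so far: [11, 1, 22, 2, 17, 34, 13, 44, 43]
  queue [48] -> pop 48, enqueue [45], visited so far: [11, 1, 22, 2, 17, 34, 13, 44, 43, 48]
  queue [45] -> pop 45, enqueue [none], visited so far: [11, 1, 22, 2, 17, 34, 13, 44, 43, 48, 45]
Result: [11, 1, 22, 2, 17, 34, 13, 44, 43, 48, 45]


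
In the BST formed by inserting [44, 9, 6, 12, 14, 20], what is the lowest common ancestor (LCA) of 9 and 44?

Tree insertion order: [44, 9, 6, 12, 14, 20]
Tree (level-order array): [44, 9, None, 6, 12, None, None, None, 14, None, 20]
In a BST, the LCA of p=9, q=44 is the first node v on the
root-to-leaf path with p <= v <= q (go left if both < v, right if both > v).
Walk from root:
  at 44: 9 <= 44 <= 44, this is the LCA
LCA = 44


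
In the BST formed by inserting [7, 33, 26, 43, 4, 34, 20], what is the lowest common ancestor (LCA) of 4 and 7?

Tree insertion order: [7, 33, 26, 43, 4, 34, 20]
Tree (level-order array): [7, 4, 33, None, None, 26, 43, 20, None, 34]
In a BST, the LCA of p=4, q=7 is the first node v on the
root-to-leaf path with p <= v <= q (go left if both < v, right if both > v).
Walk from root:
  at 7: 4 <= 7 <= 7, this is the LCA
LCA = 7


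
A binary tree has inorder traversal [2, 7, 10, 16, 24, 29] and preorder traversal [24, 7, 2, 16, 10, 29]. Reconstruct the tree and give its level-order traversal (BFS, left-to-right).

Inorder:  [2, 7, 10, 16, 24, 29]
Preorder: [24, 7, 2, 16, 10, 29]
Algorithm: preorder visits root first, so consume preorder in order;
for each root, split the current inorder slice at that value into
left-subtree inorder and right-subtree inorder, then recurse.
Recursive splits:
  root=24; inorder splits into left=[2, 7, 10, 16], right=[29]
  root=7; inorder splits into left=[2], right=[10, 16]
  root=2; inorder splits into left=[], right=[]
  root=16; inorder splits into left=[10], right=[]
  root=10; inorder splits into left=[], right=[]
  root=29; inorder splits into left=[], right=[]
Reconstructed level-order: [24, 7, 29, 2, 16, 10]


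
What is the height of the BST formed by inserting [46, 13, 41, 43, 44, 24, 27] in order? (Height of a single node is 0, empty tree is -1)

Insertion order: [46, 13, 41, 43, 44, 24, 27]
Tree (level-order array): [46, 13, None, None, 41, 24, 43, None, 27, None, 44]
Compute height bottom-up (empty subtree = -1):
  height(27) = 1 + max(-1, -1) = 0
  height(24) = 1 + max(-1, 0) = 1
  height(44) = 1 + max(-1, -1) = 0
  height(43) = 1 + max(-1, 0) = 1
  height(41) = 1 + max(1, 1) = 2
  height(13) = 1 + max(-1, 2) = 3
  height(46) = 1 + max(3, -1) = 4
Height = 4


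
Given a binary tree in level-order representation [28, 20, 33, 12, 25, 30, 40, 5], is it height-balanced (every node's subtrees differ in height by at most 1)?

Tree (level-order array): [28, 20, 33, 12, 25, 30, 40, 5]
Definition: a tree is height-balanced if, at every node, |h(left) - h(right)| <= 1 (empty subtree has height -1).
Bottom-up per-node check:
  node 5: h_left=-1, h_right=-1, diff=0 [OK], height=0
  node 12: h_left=0, h_right=-1, diff=1 [OK], height=1
  node 25: h_left=-1, h_right=-1, diff=0 [OK], height=0
  node 20: h_left=1, h_right=0, diff=1 [OK], height=2
  node 30: h_left=-1, h_right=-1, diff=0 [OK], height=0
  node 40: h_left=-1, h_right=-1, diff=0 [OK], height=0
  node 33: h_left=0, h_right=0, diff=0 [OK], height=1
  node 28: h_left=2, h_right=1, diff=1 [OK], height=3
All nodes satisfy the balance condition.
Result: Balanced


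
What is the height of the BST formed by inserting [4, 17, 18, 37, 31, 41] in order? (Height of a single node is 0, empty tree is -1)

Insertion order: [4, 17, 18, 37, 31, 41]
Tree (level-order array): [4, None, 17, None, 18, None, 37, 31, 41]
Compute height bottom-up (empty subtree = -1):
  height(31) = 1 + max(-1, -1) = 0
  height(41) = 1 + max(-1, -1) = 0
  height(37) = 1 + max(0, 0) = 1
  height(18) = 1 + max(-1, 1) = 2
  height(17) = 1 + max(-1, 2) = 3
  height(4) = 1 + max(-1, 3) = 4
Height = 4


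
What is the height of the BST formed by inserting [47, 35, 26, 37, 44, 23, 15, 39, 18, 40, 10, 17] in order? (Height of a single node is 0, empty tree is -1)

Insertion order: [47, 35, 26, 37, 44, 23, 15, 39, 18, 40, 10, 17]
Tree (level-order array): [47, 35, None, 26, 37, 23, None, None, 44, 15, None, 39, None, 10, 18, None, 40, None, None, 17]
Compute height bottom-up (empty subtree = -1):
  height(10) = 1 + max(-1, -1) = 0
  height(17) = 1 + max(-1, -1) = 0
  height(18) = 1 + max(0, -1) = 1
  height(15) = 1 + max(0, 1) = 2
  height(23) = 1 + max(2, -1) = 3
  height(26) = 1 + max(3, -1) = 4
  height(40) = 1 + max(-1, -1) = 0
  height(39) = 1 + max(-1, 0) = 1
  height(44) = 1 + max(1, -1) = 2
  height(37) = 1 + max(-1, 2) = 3
  height(35) = 1 + max(4, 3) = 5
  height(47) = 1 + max(5, -1) = 6
Height = 6


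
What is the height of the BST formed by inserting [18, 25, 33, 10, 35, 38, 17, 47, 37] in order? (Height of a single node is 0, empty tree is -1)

Insertion order: [18, 25, 33, 10, 35, 38, 17, 47, 37]
Tree (level-order array): [18, 10, 25, None, 17, None, 33, None, None, None, 35, None, 38, 37, 47]
Compute height bottom-up (empty subtree = -1):
  height(17) = 1 + max(-1, -1) = 0
  height(10) = 1 + max(-1, 0) = 1
  height(37) = 1 + max(-1, -1) = 0
  height(47) = 1 + max(-1, -1) = 0
  height(38) = 1 + max(0, 0) = 1
  height(35) = 1 + max(-1, 1) = 2
  height(33) = 1 + max(-1, 2) = 3
  height(25) = 1 + max(-1, 3) = 4
  height(18) = 1 + max(1, 4) = 5
Height = 5


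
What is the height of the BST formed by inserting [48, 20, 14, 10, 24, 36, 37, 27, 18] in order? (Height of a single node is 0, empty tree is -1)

Insertion order: [48, 20, 14, 10, 24, 36, 37, 27, 18]
Tree (level-order array): [48, 20, None, 14, 24, 10, 18, None, 36, None, None, None, None, 27, 37]
Compute height bottom-up (empty subtree = -1):
  height(10) = 1 + max(-1, -1) = 0
  height(18) = 1 + max(-1, -1) = 0
  height(14) = 1 + max(0, 0) = 1
  height(27) = 1 + max(-1, -1) = 0
  height(37) = 1 + max(-1, -1) = 0
  height(36) = 1 + max(0, 0) = 1
  height(24) = 1 + max(-1, 1) = 2
  height(20) = 1 + max(1, 2) = 3
  height(48) = 1 + max(3, -1) = 4
Height = 4


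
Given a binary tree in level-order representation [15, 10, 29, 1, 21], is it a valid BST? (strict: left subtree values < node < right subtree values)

Level-order array: [15, 10, 29, 1, 21]
Validate using subtree bounds (lo, hi): at each node, require lo < value < hi,
then recurse left with hi=value and right with lo=value.
Preorder trace (stopping at first violation):
  at node 15 with bounds (-inf, +inf): OK
  at node 10 with bounds (-inf, 15): OK
  at node 1 with bounds (-inf, 10): OK
  at node 21 with bounds (10, 15): VIOLATION
Node 21 violates its bound: not (10 < 21 < 15).
Result: Not a valid BST


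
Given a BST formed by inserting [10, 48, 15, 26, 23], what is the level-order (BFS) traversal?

Tree insertion order: [10, 48, 15, 26, 23]
Tree (level-order array): [10, None, 48, 15, None, None, 26, 23]
BFS from the root, enqueuing left then right child of each popped node:
  queue [10] -> pop 10, enqueue [48], visited so far: [10]
  queue [48] -> pop 48, enqueue [15], visited so far: [10, 48]
  queue [15] -> pop 15, enqueue [26], visited so far: [10, 48, 15]
  queue [26] -> pop 26, enqueue [23], visited so far: [10, 48, 15, 26]
  queue [23] -> pop 23, enqueue [none], visited so far: [10, 48, 15, 26, 23]
Result: [10, 48, 15, 26, 23]


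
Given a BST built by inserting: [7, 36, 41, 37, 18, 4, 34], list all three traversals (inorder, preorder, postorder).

Tree insertion order: [7, 36, 41, 37, 18, 4, 34]
Tree (level-order array): [7, 4, 36, None, None, 18, 41, None, 34, 37]
Inorder (L, root, R): [4, 7, 18, 34, 36, 37, 41]
Preorder (root, L, R): [7, 4, 36, 18, 34, 41, 37]
Postorder (L, R, root): [4, 34, 18, 37, 41, 36, 7]


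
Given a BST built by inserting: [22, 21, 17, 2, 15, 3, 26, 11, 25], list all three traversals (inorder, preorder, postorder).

Tree insertion order: [22, 21, 17, 2, 15, 3, 26, 11, 25]
Tree (level-order array): [22, 21, 26, 17, None, 25, None, 2, None, None, None, None, 15, 3, None, None, 11]
Inorder (L, root, R): [2, 3, 11, 15, 17, 21, 22, 25, 26]
Preorder (root, L, R): [22, 21, 17, 2, 15, 3, 11, 26, 25]
Postorder (L, R, root): [11, 3, 15, 2, 17, 21, 25, 26, 22]


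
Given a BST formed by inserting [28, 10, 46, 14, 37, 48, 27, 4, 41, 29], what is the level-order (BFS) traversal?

Tree insertion order: [28, 10, 46, 14, 37, 48, 27, 4, 41, 29]
Tree (level-order array): [28, 10, 46, 4, 14, 37, 48, None, None, None, 27, 29, 41]
BFS from the root, enqueuing left then right child of each popped node:
  queue [28] -> pop 28, enqueue [10, 46], visited so far: [28]
  queue [10, 46] -> pop 10, enqueue [4, 14], visited so far: [28, 10]
  queue [46, 4, 14] -> pop 46, enqueue [37, 48], visited so far: [28, 10, 46]
  queue [4, 14, 37, 48] -> pop 4, enqueue [none], visited so far: [28, 10, 46, 4]
  queue [14, 37, 48] -> pop 14, enqueue [27], visited so far: [28, 10, 46, 4, 14]
  queue [37, 48, 27] -> pop 37, enqueue [29, 41], visited so far: [28, 10, 46, 4, 14, 37]
  queue [48, 27, 29, 41] -> pop 48, enqueue [none], visited so far: [28, 10, 46, 4, 14, 37, 48]
  queue [27, 29, 41] -> pop 27, enqueue [none], visited so far: [28, 10, 46, 4, 14, 37, 48, 27]
  queue [29, 41] -> pop 29, enqueue [none], visited so far: [28, 10, 46, 4, 14, 37, 48, 27, 29]
  queue [41] -> pop 41, enqueue [none], visited so far: [28, 10, 46, 4, 14, 37, 48, 27, 29, 41]
Result: [28, 10, 46, 4, 14, 37, 48, 27, 29, 41]


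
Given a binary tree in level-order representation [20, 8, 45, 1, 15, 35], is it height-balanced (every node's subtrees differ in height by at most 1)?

Tree (level-order array): [20, 8, 45, 1, 15, 35]
Definition: a tree is height-balanced if, at every node, |h(left) - h(right)| <= 1 (empty subtree has height -1).
Bottom-up per-node check:
  node 1: h_left=-1, h_right=-1, diff=0 [OK], height=0
  node 15: h_left=-1, h_right=-1, diff=0 [OK], height=0
  node 8: h_left=0, h_right=0, diff=0 [OK], height=1
  node 35: h_left=-1, h_right=-1, diff=0 [OK], height=0
  node 45: h_left=0, h_right=-1, diff=1 [OK], height=1
  node 20: h_left=1, h_right=1, diff=0 [OK], height=2
All nodes satisfy the balance condition.
Result: Balanced


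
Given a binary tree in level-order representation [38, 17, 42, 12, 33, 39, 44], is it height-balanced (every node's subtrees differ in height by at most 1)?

Tree (level-order array): [38, 17, 42, 12, 33, 39, 44]
Definition: a tree is height-balanced if, at every node, |h(left) - h(right)| <= 1 (empty subtree has height -1).
Bottom-up per-node check:
  node 12: h_left=-1, h_right=-1, diff=0 [OK], height=0
  node 33: h_left=-1, h_right=-1, diff=0 [OK], height=0
  node 17: h_left=0, h_right=0, diff=0 [OK], height=1
  node 39: h_left=-1, h_right=-1, diff=0 [OK], height=0
  node 44: h_left=-1, h_right=-1, diff=0 [OK], height=0
  node 42: h_left=0, h_right=0, diff=0 [OK], height=1
  node 38: h_left=1, h_right=1, diff=0 [OK], height=2
All nodes satisfy the balance condition.
Result: Balanced


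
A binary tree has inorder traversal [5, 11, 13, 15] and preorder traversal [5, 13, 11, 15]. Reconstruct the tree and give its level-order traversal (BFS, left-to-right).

Inorder:  [5, 11, 13, 15]
Preorder: [5, 13, 11, 15]
Algorithm: preorder visits root first, so consume preorder in order;
for each root, split the current inorder slice at that value into
left-subtree inorder and right-subtree inorder, then recurse.
Recursive splits:
  root=5; inorder splits into left=[], right=[11, 13, 15]
  root=13; inorder splits into left=[11], right=[15]
  root=11; inorder splits into left=[], right=[]
  root=15; inorder splits into left=[], right=[]
Reconstructed level-order: [5, 13, 11, 15]


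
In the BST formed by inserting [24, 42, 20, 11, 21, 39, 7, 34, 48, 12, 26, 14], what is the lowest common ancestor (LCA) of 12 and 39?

Tree insertion order: [24, 42, 20, 11, 21, 39, 7, 34, 48, 12, 26, 14]
Tree (level-order array): [24, 20, 42, 11, 21, 39, 48, 7, 12, None, None, 34, None, None, None, None, None, None, 14, 26]
In a BST, the LCA of p=12, q=39 is the first node v on the
root-to-leaf path with p <= v <= q (go left if both < v, right if both > v).
Walk from root:
  at 24: 12 <= 24 <= 39, this is the LCA
LCA = 24


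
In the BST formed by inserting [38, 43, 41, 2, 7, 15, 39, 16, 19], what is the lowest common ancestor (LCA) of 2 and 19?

Tree insertion order: [38, 43, 41, 2, 7, 15, 39, 16, 19]
Tree (level-order array): [38, 2, 43, None, 7, 41, None, None, 15, 39, None, None, 16, None, None, None, 19]
In a BST, the LCA of p=2, q=19 is the first node v on the
root-to-leaf path with p <= v <= q (go left if both < v, right if both > v).
Walk from root:
  at 38: both 2 and 19 < 38, go left
  at 2: 2 <= 2 <= 19, this is the LCA
LCA = 2


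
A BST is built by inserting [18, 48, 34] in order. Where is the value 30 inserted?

Starting tree (level order): [18, None, 48, 34]
Insertion path: 18 -> 48 -> 34
Result: insert 30 as left child of 34
Final tree (level order): [18, None, 48, 34, None, 30]


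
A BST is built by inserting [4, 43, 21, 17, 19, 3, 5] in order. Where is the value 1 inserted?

Starting tree (level order): [4, 3, 43, None, None, 21, None, 17, None, 5, 19]
Insertion path: 4 -> 3
Result: insert 1 as left child of 3
Final tree (level order): [4, 3, 43, 1, None, 21, None, None, None, 17, None, 5, 19]


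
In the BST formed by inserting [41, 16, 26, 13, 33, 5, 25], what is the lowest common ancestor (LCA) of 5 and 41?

Tree insertion order: [41, 16, 26, 13, 33, 5, 25]
Tree (level-order array): [41, 16, None, 13, 26, 5, None, 25, 33]
In a BST, the LCA of p=5, q=41 is the first node v on the
root-to-leaf path with p <= v <= q (go left if both < v, right if both > v).
Walk from root:
  at 41: 5 <= 41 <= 41, this is the LCA
LCA = 41


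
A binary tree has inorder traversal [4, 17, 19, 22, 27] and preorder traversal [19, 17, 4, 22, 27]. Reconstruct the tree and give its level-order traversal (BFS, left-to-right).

Inorder:  [4, 17, 19, 22, 27]
Preorder: [19, 17, 4, 22, 27]
Algorithm: preorder visits root first, so consume preorder in order;
for each root, split the current inorder slice at that value into
left-subtree inorder and right-subtree inorder, then recurse.
Recursive splits:
  root=19; inorder splits into left=[4, 17], right=[22, 27]
  root=17; inorder splits into left=[4], right=[]
  root=4; inorder splits into left=[], right=[]
  root=22; inorder splits into left=[], right=[27]
  root=27; inorder splits into left=[], right=[]
Reconstructed level-order: [19, 17, 22, 4, 27]


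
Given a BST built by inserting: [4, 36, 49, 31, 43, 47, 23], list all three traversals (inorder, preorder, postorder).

Tree insertion order: [4, 36, 49, 31, 43, 47, 23]
Tree (level-order array): [4, None, 36, 31, 49, 23, None, 43, None, None, None, None, 47]
Inorder (L, root, R): [4, 23, 31, 36, 43, 47, 49]
Preorder (root, L, R): [4, 36, 31, 23, 49, 43, 47]
Postorder (L, R, root): [23, 31, 47, 43, 49, 36, 4]


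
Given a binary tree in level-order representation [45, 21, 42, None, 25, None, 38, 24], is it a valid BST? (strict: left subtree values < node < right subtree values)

Level-order array: [45, 21, 42, None, 25, None, 38, 24]
Validate using subtree bounds (lo, hi): at each node, require lo < value < hi,
then recurse left with hi=value and right with lo=value.
Preorder trace (stopping at first violation):
  at node 45 with bounds (-inf, +inf): OK
  at node 21 with bounds (-inf, 45): OK
  at node 25 with bounds (21, 45): OK
  at node 24 with bounds (21, 25): OK
  at node 42 with bounds (45, +inf): VIOLATION
Node 42 violates its bound: not (45 < 42 < +inf).
Result: Not a valid BST


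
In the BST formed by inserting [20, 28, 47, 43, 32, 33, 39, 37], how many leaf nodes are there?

Tree built from: [20, 28, 47, 43, 32, 33, 39, 37]
Tree (level-order array): [20, None, 28, None, 47, 43, None, 32, None, None, 33, None, 39, 37]
Rule: A leaf has 0 children.
Per-node child counts:
  node 20: 1 child(ren)
  node 28: 1 child(ren)
  node 47: 1 child(ren)
  node 43: 1 child(ren)
  node 32: 1 child(ren)
  node 33: 1 child(ren)
  node 39: 1 child(ren)
  node 37: 0 child(ren)
Matching nodes: [37]
Count of leaf nodes: 1


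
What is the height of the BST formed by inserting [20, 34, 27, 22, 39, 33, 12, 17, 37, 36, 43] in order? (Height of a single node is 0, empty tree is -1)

Insertion order: [20, 34, 27, 22, 39, 33, 12, 17, 37, 36, 43]
Tree (level-order array): [20, 12, 34, None, 17, 27, 39, None, None, 22, 33, 37, 43, None, None, None, None, 36]
Compute height bottom-up (empty subtree = -1):
  height(17) = 1 + max(-1, -1) = 0
  height(12) = 1 + max(-1, 0) = 1
  height(22) = 1 + max(-1, -1) = 0
  height(33) = 1 + max(-1, -1) = 0
  height(27) = 1 + max(0, 0) = 1
  height(36) = 1 + max(-1, -1) = 0
  height(37) = 1 + max(0, -1) = 1
  height(43) = 1 + max(-1, -1) = 0
  height(39) = 1 + max(1, 0) = 2
  height(34) = 1 + max(1, 2) = 3
  height(20) = 1 + max(1, 3) = 4
Height = 4


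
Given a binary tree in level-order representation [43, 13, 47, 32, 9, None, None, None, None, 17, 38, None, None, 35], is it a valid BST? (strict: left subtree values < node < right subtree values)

Level-order array: [43, 13, 47, 32, 9, None, None, None, None, 17, 38, None, None, 35]
Validate using subtree bounds (lo, hi): at each node, require lo < value < hi,
then recurse left with hi=value and right with lo=value.
Preorder trace (stopping at first violation):
  at node 43 with bounds (-inf, +inf): OK
  at node 13 with bounds (-inf, 43): OK
  at node 32 with bounds (-inf, 13): VIOLATION
Node 32 violates its bound: not (-inf < 32 < 13).
Result: Not a valid BST


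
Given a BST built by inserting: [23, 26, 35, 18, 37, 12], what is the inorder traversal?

Tree insertion order: [23, 26, 35, 18, 37, 12]
Tree (level-order array): [23, 18, 26, 12, None, None, 35, None, None, None, 37]
Inorder traversal: [12, 18, 23, 26, 35, 37]


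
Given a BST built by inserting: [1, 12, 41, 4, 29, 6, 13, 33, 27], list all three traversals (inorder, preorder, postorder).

Tree insertion order: [1, 12, 41, 4, 29, 6, 13, 33, 27]
Tree (level-order array): [1, None, 12, 4, 41, None, 6, 29, None, None, None, 13, 33, None, 27]
Inorder (L, root, R): [1, 4, 6, 12, 13, 27, 29, 33, 41]
Preorder (root, L, R): [1, 12, 4, 6, 41, 29, 13, 27, 33]
Postorder (L, R, root): [6, 4, 27, 13, 33, 29, 41, 12, 1]


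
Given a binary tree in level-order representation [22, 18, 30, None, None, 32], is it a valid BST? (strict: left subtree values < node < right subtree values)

Level-order array: [22, 18, 30, None, None, 32]
Validate using subtree bounds (lo, hi): at each node, require lo < value < hi,
then recurse left with hi=value and right with lo=value.
Preorder trace (stopping at first violation):
  at node 22 with bounds (-inf, +inf): OK
  at node 18 with bounds (-inf, 22): OK
  at node 30 with bounds (22, +inf): OK
  at node 32 with bounds (22, 30): VIOLATION
Node 32 violates its bound: not (22 < 32 < 30).
Result: Not a valid BST


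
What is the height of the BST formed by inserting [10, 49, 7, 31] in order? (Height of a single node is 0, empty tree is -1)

Insertion order: [10, 49, 7, 31]
Tree (level-order array): [10, 7, 49, None, None, 31]
Compute height bottom-up (empty subtree = -1):
  height(7) = 1 + max(-1, -1) = 0
  height(31) = 1 + max(-1, -1) = 0
  height(49) = 1 + max(0, -1) = 1
  height(10) = 1 + max(0, 1) = 2
Height = 2


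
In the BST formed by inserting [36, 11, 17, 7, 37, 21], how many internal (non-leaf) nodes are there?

Tree built from: [36, 11, 17, 7, 37, 21]
Tree (level-order array): [36, 11, 37, 7, 17, None, None, None, None, None, 21]
Rule: An internal node has at least one child.
Per-node child counts:
  node 36: 2 child(ren)
  node 11: 2 child(ren)
  node 7: 0 child(ren)
  node 17: 1 child(ren)
  node 21: 0 child(ren)
  node 37: 0 child(ren)
Matching nodes: [36, 11, 17]
Count of internal (non-leaf) nodes: 3


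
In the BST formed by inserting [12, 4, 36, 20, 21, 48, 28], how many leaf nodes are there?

Tree built from: [12, 4, 36, 20, 21, 48, 28]
Tree (level-order array): [12, 4, 36, None, None, 20, 48, None, 21, None, None, None, 28]
Rule: A leaf has 0 children.
Per-node child counts:
  node 12: 2 child(ren)
  node 4: 0 child(ren)
  node 36: 2 child(ren)
  node 20: 1 child(ren)
  node 21: 1 child(ren)
  node 28: 0 child(ren)
  node 48: 0 child(ren)
Matching nodes: [4, 28, 48]
Count of leaf nodes: 3


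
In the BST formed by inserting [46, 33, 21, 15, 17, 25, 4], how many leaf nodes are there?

Tree built from: [46, 33, 21, 15, 17, 25, 4]
Tree (level-order array): [46, 33, None, 21, None, 15, 25, 4, 17]
Rule: A leaf has 0 children.
Per-node child counts:
  node 46: 1 child(ren)
  node 33: 1 child(ren)
  node 21: 2 child(ren)
  node 15: 2 child(ren)
  node 4: 0 child(ren)
  node 17: 0 child(ren)
  node 25: 0 child(ren)
Matching nodes: [4, 17, 25]
Count of leaf nodes: 3


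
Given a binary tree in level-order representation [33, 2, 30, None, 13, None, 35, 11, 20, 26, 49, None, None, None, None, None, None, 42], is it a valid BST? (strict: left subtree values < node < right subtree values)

Level-order array: [33, 2, 30, None, 13, None, 35, 11, 20, 26, 49, None, None, None, None, None, None, 42]
Validate using subtree bounds (lo, hi): at each node, require lo < value < hi,
then recurse left with hi=value and right with lo=value.
Preorder trace (stopping at first violation):
  at node 33 with bounds (-inf, +inf): OK
  at node 2 with bounds (-inf, 33): OK
  at node 13 with bounds (2, 33): OK
  at node 11 with bounds (2, 13): OK
  at node 20 with bounds (13, 33): OK
  at node 30 with bounds (33, +inf): VIOLATION
Node 30 violates its bound: not (33 < 30 < +inf).
Result: Not a valid BST


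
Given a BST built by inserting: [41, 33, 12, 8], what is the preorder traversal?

Tree insertion order: [41, 33, 12, 8]
Tree (level-order array): [41, 33, None, 12, None, 8]
Preorder traversal: [41, 33, 12, 8]


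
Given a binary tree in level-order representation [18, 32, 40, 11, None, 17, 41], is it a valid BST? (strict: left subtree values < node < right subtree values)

Level-order array: [18, 32, 40, 11, None, 17, 41]
Validate using subtree bounds (lo, hi): at each node, require lo < value < hi,
then recurse left with hi=value and right with lo=value.
Preorder trace (stopping at first violation):
  at node 18 with bounds (-inf, +inf): OK
  at node 32 with bounds (-inf, 18): VIOLATION
Node 32 violates its bound: not (-inf < 32 < 18).
Result: Not a valid BST


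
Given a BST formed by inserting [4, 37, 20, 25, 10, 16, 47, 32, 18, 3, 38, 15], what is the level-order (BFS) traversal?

Tree insertion order: [4, 37, 20, 25, 10, 16, 47, 32, 18, 3, 38, 15]
Tree (level-order array): [4, 3, 37, None, None, 20, 47, 10, 25, 38, None, None, 16, None, 32, None, None, 15, 18]
BFS from the root, enqueuing left then right child of each popped node:
  queue [4] -> pop 4, enqueue [3, 37], visited so far: [4]
  queue [3, 37] -> pop 3, enqueue [none], visited so far: [4, 3]
  queue [37] -> pop 37, enqueue [20, 47], visited so far: [4, 3, 37]
  queue [20, 47] -> pop 20, enqueue [10, 25], visited so far: [4, 3, 37, 20]
  queue [47, 10, 25] -> pop 47, enqueue [38], visited so far: [4, 3, 37, 20, 47]
  queue [10, 25, 38] -> pop 10, enqueue [16], visited so far: [4, 3, 37, 20, 47, 10]
  queue [25, 38, 16] -> pop 25, enqueue [32], visited so far: [4, 3, 37, 20, 47, 10, 25]
  queue [38, 16, 32] -> pop 38, enqueue [none], visited so far: [4, 3, 37, 20, 47, 10, 25, 38]
  queue [16, 32] -> pop 16, enqueue [15, 18], visited so far: [4, 3, 37, 20, 47, 10, 25, 38, 16]
  queue [32, 15, 18] -> pop 32, enqueue [none], visited so far: [4, 3, 37, 20, 47, 10, 25, 38, 16, 32]
  queue [15, 18] -> pop 15, enqueue [none], visited so far: [4, 3, 37, 20, 47, 10, 25, 38, 16, 32, 15]
  queue [18] -> pop 18, enqueue [none], visited so far: [4, 3, 37, 20, 47, 10, 25, 38, 16, 32, 15, 18]
Result: [4, 3, 37, 20, 47, 10, 25, 38, 16, 32, 15, 18]


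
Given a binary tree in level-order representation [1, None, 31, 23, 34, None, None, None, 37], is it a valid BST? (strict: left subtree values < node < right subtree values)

Level-order array: [1, None, 31, 23, 34, None, None, None, 37]
Validate using subtree bounds (lo, hi): at each node, require lo < value < hi,
then recurse left with hi=value and right with lo=value.
Preorder trace (stopping at first violation):
  at node 1 with bounds (-inf, +inf): OK
  at node 31 with bounds (1, +inf): OK
  at node 23 with bounds (1, 31): OK
  at node 34 with bounds (31, +inf): OK
  at node 37 with bounds (34, +inf): OK
No violation found at any node.
Result: Valid BST


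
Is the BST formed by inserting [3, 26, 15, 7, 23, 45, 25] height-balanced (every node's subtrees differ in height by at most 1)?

Tree (level-order array): [3, None, 26, 15, 45, 7, 23, None, None, None, None, None, 25]
Definition: a tree is height-balanced if, at every node, |h(left) - h(right)| <= 1 (empty subtree has height -1).
Bottom-up per-node check:
  node 7: h_left=-1, h_right=-1, diff=0 [OK], height=0
  node 25: h_left=-1, h_right=-1, diff=0 [OK], height=0
  node 23: h_left=-1, h_right=0, diff=1 [OK], height=1
  node 15: h_left=0, h_right=1, diff=1 [OK], height=2
  node 45: h_left=-1, h_right=-1, diff=0 [OK], height=0
  node 26: h_left=2, h_right=0, diff=2 [FAIL (|2-0|=2 > 1)], height=3
  node 3: h_left=-1, h_right=3, diff=4 [FAIL (|-1-3|=4 > 1)], height=4
Node 26 violates the condition: |2 - 0| = 2 > 1.
Result: Not balanced


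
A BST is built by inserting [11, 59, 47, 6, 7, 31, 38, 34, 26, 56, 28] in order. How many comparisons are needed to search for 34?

Search path for 34: 11 -> 59 -> 47 -> 31 -> 38 -> 34
Found: True
Comparisons: 6


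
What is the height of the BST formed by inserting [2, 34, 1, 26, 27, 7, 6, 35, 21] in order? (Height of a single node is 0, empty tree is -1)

Insertion order: [2, 34, 1, 26, 27, 7, 6, 35, 21]
Tree (level-order array): [2, 1, 34, None, None, 26, 35, 7, 27, None, None, 6, 21]
Compute height bottom-up (empty subtree = -1):
  height(1) = 1 + max(-1, -1) = 0
  height(6) = 1 + max(-1, -1) = 0
  height(21) = 1 + max(-1, -1) = 0
  height(7) = 1 + max(0, 0) = 1
  height(27) = 1 + max(-1, -1) = 0
  height(26) = 1 + max(1, 0) = 2
  height(35) = 1 + max(-1, -1) = 0
  height(34) = 1 + max(2, 0) = 3
  height(2) = 1 + max(0, 3) = 4
Height = 4


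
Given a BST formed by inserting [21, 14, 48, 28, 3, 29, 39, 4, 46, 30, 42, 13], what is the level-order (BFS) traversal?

Tree insertion order: [21, 14, 48, 28, 3, 29, 39, 4, 46, 30, 42, 13]
Tree (level-order array): [21, 14, 48, 3, None, 28, None, None, 4, None, 29, None, 13, None, 39, None, None, 30, 46, None, None, 42]
BFS from the root, enqueuing left then right child of each popped node:
  queue [21] -> pop 21, enqueue [14, 48], visited so far: [21]
  queue [14, 48] -> pop 14, enqueue [3], visited so far: [21, 14]
  queue [48, 3] -> pop 48, enqueue [28], visited so far: [21, 14, 48]
  queue [3, 28] -> pop 3, enqueue [4], visited so far: [21, 14, 48, 3]
  queue [28, 4] -> pop 28, enqueue [29], visited so far: [21, 14, 48, 3, 28]
  queue [4, 29] -> pop 4, enqueue [13], visited so far: [21, 14, 48, 3, 28, 4]
  queue [29, 13] -> pop 29, enqueue [39], visited so far: [21, 14, 48, 3, 28, 4, 29]
  queue [13, 39] -> pop 13, enqueue [none], visited so far: [21, 14, 48, 3, 28, 4, 29, 13]
  queue [39] -> pop 39, enqueue [30, 46], visited so far: [21, 14, 48, 3, 28, 4, 29, 13, 39]
  queue [30, 46] -> pop 30, enqueue [none], visited so far: [21, 14, 48, 3, 28, 4, 29, 13, 39, 30]
  queue [46] -> pop 46, enqueue [42], visited so far: [21, 14, 48, 3, 28, 4, 29, 13, 39, 30, 46]
  queue [42] -> pop 42, enqueue [none], visited so far: [21, 14, 48, 3, 28, 4, 29, 13, 39, 30, 46, 42]
Result: [21, 14, 48, 3, 28, 4, 29, 13, 39, 30, 46, 42]
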